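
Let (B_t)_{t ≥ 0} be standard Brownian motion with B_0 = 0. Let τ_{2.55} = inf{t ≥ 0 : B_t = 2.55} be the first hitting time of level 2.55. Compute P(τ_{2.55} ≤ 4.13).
P(τ_{2.55} ≤ 4.13) = 2(1 − Φ(2.55/√4.13)) = 2(1 − Φ(1.2548)) ≈ 0.2096

By the reflection principle for standard BM, P(τ_b ≤ t) = 2 · P(B_t ≥ b). Since B_t ~ N(0, t), P(B_t ≥ 2.55) = 1 − Φ(2.55/√t) = 1 − Φ(2.55/√4.13) = 1 − Φ(1.2548) ≈ 0.10478. Doubling: P(τ_{2.55} ≤ 4.13) ≈ 2 · 0.10478 = 0.20956 ≈ 0.2096.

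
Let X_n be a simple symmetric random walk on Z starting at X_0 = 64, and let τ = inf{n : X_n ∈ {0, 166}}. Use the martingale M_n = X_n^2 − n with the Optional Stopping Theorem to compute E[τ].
E[τ] = 6528

M_n = X_n^2 − n is a martingale (since E[X_{n+1}^2 | F_n] = X_n^2 + 1). By OST (τ has finite mean in a bounded region), E[M_τ] = E[M_0] = X_0^2 − 0 = 64^2 = 4096. Also E[M_τ] = E[X_τ^2] − E[τ]. The walk exits at 0 or 166, with P(hit 166 first) = 64/166, so E[X_τ^2] = 166^2 · 64/166 + 0 = 10624. Thus E[τ] = E[X_τ^2] − E[M_τ] = 10624 − 4096 = 6528 = 64(166 − 64) = 6528.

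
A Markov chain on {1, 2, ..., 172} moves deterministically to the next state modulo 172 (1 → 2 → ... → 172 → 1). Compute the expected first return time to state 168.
E[T_168 | X_0 = 168] = 172

The chain cycles deterministically, so starting at state 168 it returns in exactly 172 steps. Equivalently, the stationary distribution is uniform π_j = 1/172 for every state j, so by Kac's formula E[T_168] = 1/π_168 = 172.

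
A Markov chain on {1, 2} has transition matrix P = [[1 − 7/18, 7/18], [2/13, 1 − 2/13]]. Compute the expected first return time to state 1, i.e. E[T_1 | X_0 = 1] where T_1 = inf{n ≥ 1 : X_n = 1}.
E[T_1 | X_0 = 1] = 1/π_1 = 127/36

For an irreducible recurrent Markov chain with stationary distribution π, E[T_i | X_0 = i] = 1/π_i (Kac's formula). Here π_1 = (2/13)/(7/18 + 2/13) = (2/13)/(127/234) = 36/127, so E[T_1 | X_0 = 1] = 1/π_1 = (7/18 + 2/13)/(2/13) = (127/234)/(2/13) = 127/36.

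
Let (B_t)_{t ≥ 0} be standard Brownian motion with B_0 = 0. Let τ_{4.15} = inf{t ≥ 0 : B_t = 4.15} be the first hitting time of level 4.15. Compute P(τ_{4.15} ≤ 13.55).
P(τ_{4.15} ≤ 13.55) = 2(1 − Φ(4.15/√13.55)) = 2(1 − Φ(1.1274)) ≈ 0.2596

By the reflection principle for standard BM, P(τ_b ≤ t) = 2 · P(B_t ≥ b). Since B_t ~ N(0, t), P(B_t ≥ 4.15) = 1 − Φ(4.15/√t) = 1 − Φ(4.15/√13.55) = 1 − Φ(1.1274) ≈ 0.12979. Doubling: P(τ_{4.15} ≤ 13.55) ≈ 2 · 0.12979 = 0.25958 ≈ 0.2596.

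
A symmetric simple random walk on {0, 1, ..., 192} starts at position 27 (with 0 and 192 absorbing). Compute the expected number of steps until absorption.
E[τ | X_0 = 27] = 4455

Let v_k = E[τ | X_0 = k]. Boundary: v_0 = v_192 = 0. Recurrence: v_k = 1 + (v_{k-1} + v_{k+1})/2 for 1 ≤ k ≤ 191. The particular solution to v_k − (v_{k-1} + v_{k+1})/2 = 1 is v_k = −k^2. Adding homogeneous solution A + B k and matching boundaries gives v_k = k (192 − k). Substituting k = 27: v_27 = 27 · 165 = 4455.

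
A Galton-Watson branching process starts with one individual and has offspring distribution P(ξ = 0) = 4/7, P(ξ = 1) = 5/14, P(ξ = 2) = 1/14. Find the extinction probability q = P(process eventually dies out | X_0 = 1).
q = 1

Mean offspring μ = 0·4/7 + 1·5/14 + 2·1/14 = 1/2 ≤ 1. For μ ≤ 1 with offspring not concentrated at 1, the Galton-Watson process goes extinct almost surely, so q = 1.
(Algebraic check: The pgf is f(s) = 4/7 + 5/14·s + 1/14·s². The extinction probability q is the smallest fixed point of f in [0, 1]. Setting s = f(s):
  1/14·s² + (5/14 − 1)·s + 4/7 = 0
  1/14·s² − (4/7 + 1/14)·s + 4/7 = 0
which factors as (s − 1)·(1/14·s − 4/7) = 0, giving roots s = 1 and s = (4/7)/(1/14) = 8. Since 8 ≥ 1, the smallest root in [0, 1] is s = 1.)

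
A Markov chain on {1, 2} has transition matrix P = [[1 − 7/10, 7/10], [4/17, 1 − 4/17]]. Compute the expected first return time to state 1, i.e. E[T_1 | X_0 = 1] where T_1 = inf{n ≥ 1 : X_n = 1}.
E[T_1 | X_0 = 1] = 1/π_1 = 159/40

For an irreducible recurrent Markov chain with stationary distribution π, E[T_i | X_0 = i] = 1/π_i (Kac's formula). Here π_1 = (4/17)/(7/10 + 4/17) = (4/17)/(159/170) = 40/159, so E[T_1 | X_0 = 1] = 1/π_1 = (7/10 + 4/17)/(4/17) = (159/170)/(4/17) = 159/40.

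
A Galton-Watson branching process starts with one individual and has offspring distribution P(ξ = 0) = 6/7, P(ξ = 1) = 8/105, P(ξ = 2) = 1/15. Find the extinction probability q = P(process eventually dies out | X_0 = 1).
q = 1

Mean offspring μ = 0·6/7 + 1·8/105 + 2·1/15 = 22/105 ≤ 1. For μ ≤ 1 with offspring not concentrated at 1, the Galton-Watson process goes extinct almost surely, so q = 1.
(Algebraic check: The pgf is f(s) = 6/7 + 8/105·s + 1/15·s². The extinction probability q is the smallest fixed point of f in [0, 1]. Setting s = f(s):
  1/15·s² + (8/105 − 1)·s + 6/7 = 0
  1/15·s² − (6/7 + 1/15)·s + 6/7 = 0
which factors as (s − 1)·(1/15·s − 6/7) = 0, giving roots s = 1 and s = (6/7)/(1/15) = 90/7. Since 90/7 ≥ 1, the smallest root in [0, 1] is s = 1.)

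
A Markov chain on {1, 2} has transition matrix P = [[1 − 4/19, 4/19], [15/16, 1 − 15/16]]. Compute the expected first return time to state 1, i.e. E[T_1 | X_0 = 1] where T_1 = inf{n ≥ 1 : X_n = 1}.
E[T_1 | X_0 = 1] = 1/π_1 = 349/285

For an irreducible recurrent Markov chain with stationary distribution π, E[T_i | X_0 = i] = 1/π_i (Kac's formula). Here π_1 = (15/16)/(4/19 + 15/16) = (15/16)/(349/304) = 285/349, so E[T_1 | X_0 = 1] = 1/π_1 = (4/19 + 15/16)/(15/16) = (349/304)/(15/16) = 349/285.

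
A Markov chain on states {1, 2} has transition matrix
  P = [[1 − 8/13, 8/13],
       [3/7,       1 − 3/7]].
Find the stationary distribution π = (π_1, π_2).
π_1 = 39/95, π_2 = 56/95

Solve πP = π with π_1 + π_2 = 1. From πP = π: π_1 · (1 − 8/13) + π_2 · 3/7 = π_1 ⇒ π_2 · 3/7 = π_1 · 8/13 ⇒ π_2/π_1 = (8/13)/(3/7) = 56/39. Together with π_1 + π_2 = 1:
  π_1 = (3/7)/(8/13 + 3/7) = (3/7)/(95/91) = 39/95,
  π_2 = (8/13)/(8/13 + 3/7) = (8/13)/(95/91) = 56/95.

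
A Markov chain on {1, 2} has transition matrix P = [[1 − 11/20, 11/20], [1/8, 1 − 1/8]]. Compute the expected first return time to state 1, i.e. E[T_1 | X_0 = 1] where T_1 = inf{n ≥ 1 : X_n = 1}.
E[T_1 | X_0 = 1] = 1/π_1 = 27/5

For an irreducible recurrent Markov chain with stationary distribution π, E[T_i | X_0 = i] = 1/π_i (Kac's formula). Here π_1 = (1/8)/(11/20 + 1/8) = (1/8)/(27/40) = 5/27, so E[T_1 | X_0 = 1] = 1/π_1 = (11/20 + 1/8)/(1/8) = (27/40)/(1/8) = 27/5.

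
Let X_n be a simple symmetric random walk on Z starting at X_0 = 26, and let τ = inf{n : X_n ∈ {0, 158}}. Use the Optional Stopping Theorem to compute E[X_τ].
E[X_τ] = 26

X_n is a martingale and τ is a bounded-mean stopping time (indeed τ is finite a.s. with bounded expectation since the walk is in a bounded region). By the OST, E[X_τ] = E[X_0] = 26. Equivalently: E[X_τ] = 158 · P(hit 158 first) + 0 · P(hit 0 first) = 158 · (26/158) = 26.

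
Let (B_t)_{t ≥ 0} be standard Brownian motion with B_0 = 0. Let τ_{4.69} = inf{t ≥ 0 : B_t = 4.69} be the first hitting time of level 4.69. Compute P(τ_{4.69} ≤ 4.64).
P(τ_{4.69} ≤ 4.64) = 2(1 − Φ(4.69/√4.64)) = 2(1 − Φ(2.1773)) ≈ 0.0295

By the reflection principle for standard BM, P(τ_b ≤ t) = 2 · P(B_t ≥ b). Since B_t ~ N(0, t), P(B_t ≥ 4.69) = 1 − Φ(4.69/√t) = 1 − Φ(4.69/√4.64) = 1 − Φ(2.1773) ≈ 0.01473. Doubling: P(τ_{4.69} ≤ 4.64) ≈ 2 · 0.01473 = 0.02946 ≈ 0.0295.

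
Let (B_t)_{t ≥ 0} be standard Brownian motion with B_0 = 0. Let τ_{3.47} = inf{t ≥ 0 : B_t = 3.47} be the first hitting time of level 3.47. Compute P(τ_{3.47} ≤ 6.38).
P(τ_{3.47} ≤ 6.38) = 2(1 − Φ(3.47/√6.38)) = 2(1 − Φ(1.3738)) ≈ 0.1695

By the reflection principle for standard BM, P(τ_b ≤ t) = 2 · P(B_t ≥ b). Since B_t ~ N(0, t), P(B_t ≥ 3.47) = 1 − Φ(3.47/√t) = 1 − Φ(3.47/√6.38) = 1 − Φ(1.3738) ≈ 0.08475. Doubling: P(τ_{3.47} ≤ 6.38) ≈ 2 · 0.08475 = 0.16950 ≈ 0.1695.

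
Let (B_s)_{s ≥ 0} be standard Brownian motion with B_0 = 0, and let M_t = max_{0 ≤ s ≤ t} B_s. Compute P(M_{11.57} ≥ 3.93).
P(M_{11.57} ≥ 3.93) = 2·P(B_{11.57} ≥ 3.93) = 2(1 − Φ(3.93/√11.57)) ≈ 0.2479

By the reflection principle for Brownian motion, P(M_t ≥ a) = 2 · P(B_t ≥ a) for a ≥ 0. Since B_t ~ N(0, t), P(B_t ≥ 3.93) = 1 − Φ(3.93/√t) = 1 − Φ(3.93/√11.57) = 1 − Φ(1.1554). So
  P(M_{11.57} ≥ 3.93) = 2(1 − Φ(1.1554)) ≈ 0.2479.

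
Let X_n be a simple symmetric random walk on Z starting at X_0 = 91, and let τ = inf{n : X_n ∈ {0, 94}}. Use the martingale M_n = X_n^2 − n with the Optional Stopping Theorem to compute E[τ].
E[τ] = 273

M_n = X_n^2 − n is a martingale (since E[X_{n+1}^2 | F_n] = X_n^2 + 1). By OST (τ has finite mean in a bounded region), E[M_τ] = E[M_0] = X_0^2 − 0 = 91^2 = 8281. Also E[M_τ] = E[X_τ^2] − E[τ]. The walk exits at 0 or 94, with P(hit 94 first) = 91/94, so E[X_τ^2] = 94^2 · 91/94 + 0 = 8554. Thus E[τ] = E[X_τ^2] − E[M_τ] = 8554 − 8281 = 273 = 91(94 − 91) = 273.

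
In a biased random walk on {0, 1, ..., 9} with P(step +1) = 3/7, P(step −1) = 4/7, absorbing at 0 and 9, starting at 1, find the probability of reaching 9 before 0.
P(hit 9 before 0) = (1 − (4/3)^1) / (1 − (4/3)^9) = 6561/242461

Let u_k denote P(reach 9 before 0 | start at k). Boundary: u_0 = 0, u_9 = 1. Recurrence: u_k = 3/7·u_{k+1} + 4/7·u_{k-1} for 1 ≤ k ≤ 8. Try u_k = A + B·r^k with r = q/p = (4/7)/(3/7) = 4/3. Substitution satisfies the recurrence; boundary conditions give:
  u_k = (1 − r^k) / (1 − r^N) = (1 − (4/3)^1) / (1 − (4/3)^9) = 6561/242461.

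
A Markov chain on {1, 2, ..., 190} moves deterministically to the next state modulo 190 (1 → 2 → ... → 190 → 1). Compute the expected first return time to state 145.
E[T_145 | X_0 = 145] = 190

The chain cycles deterministically, so starting at state 145 it returns in exactly 190 steps. Equivalently, the stationary distribution is uniform π_j = 1/190 for every state j, so by Kac's formula E[T_145] = 1/π_145 = 190.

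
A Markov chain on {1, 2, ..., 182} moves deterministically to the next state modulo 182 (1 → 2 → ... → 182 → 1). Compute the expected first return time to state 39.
E[T_39 | X_0 = 39] = 182

The chain cycles deterministically, so starting at state 39 it returns in exactly 182 steps. Equivalently, the stationary distribution is uniform π_j = 1/182 for every state j, so by Kac's formula E[T_39] = 1/π_39 = 182.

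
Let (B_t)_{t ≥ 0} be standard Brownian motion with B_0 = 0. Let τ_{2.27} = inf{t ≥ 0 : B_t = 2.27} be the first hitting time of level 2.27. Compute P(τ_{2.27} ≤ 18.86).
P(τ_{2.27} ≤ 18.86) = 2(1 − Φ(2.27/√18.86)) = 2(1 − Φ(0.5227)) ≈ 0.6012

By the reflection principle for standard BM, P(τ_b ≤ t) = 2 · P(B_t ≥ b). Since B_t ~ N(0, t), P(B_t ≥ 2.27) = 1 − Φ(2.27/√t) = 1 − Φ(2.27/√18.86) = 1 − Φ(0.5227) ≈ 0.30059. Doubling: P(τ_{2.27} ≤ 18.86) ≈ 2 · 0.30059 = 0.60118 ≈ 0.6012.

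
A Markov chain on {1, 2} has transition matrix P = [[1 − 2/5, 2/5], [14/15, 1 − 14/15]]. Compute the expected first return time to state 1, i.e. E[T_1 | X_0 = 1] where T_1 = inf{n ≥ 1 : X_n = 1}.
E[T_1 | X_0 = 1] = 1/π_1 = 10/7

For an irreducible recurrent Markov chain with stationary distribution π, E[T_i | X_0 = i] = 1/π_i (Kac's formula). Here π_1 = (14/15)/(2/5 + 14/15) = (14/15)/(4/3) = 7/10, so E[T_1 | X_0 = 1] = 1/π_1 = (2/5 + 14/15)/(14/15) = (4/3)/(14/15) = 10/7.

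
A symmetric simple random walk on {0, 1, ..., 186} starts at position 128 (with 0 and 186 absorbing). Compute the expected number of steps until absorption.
E[τ | X_0 = 128] = 7424

Let v_k = E[τ | X_0 = k]. Boundary: v_0 = v_186 = 0. Recurrence: v_k = 1 + (v_{k-1} + v_{k+1})/2 for 1 ≤ k ≤ 185. The particular solution to v_k − (v_{k-1} + v_{k+1})/2 = 1 is v_k = −k^2. Adding homogeneous solution A + B k and matching boundaries gives v_k = k (186 − k). Substituting k = 128: v_128 = 128 · 58 = 7424.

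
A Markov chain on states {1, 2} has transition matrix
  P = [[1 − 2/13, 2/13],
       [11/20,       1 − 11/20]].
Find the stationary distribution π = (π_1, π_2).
π_1 = 143/183, π_2 = 40/183

Solve πP = π with π_1 + π_2 = 1. From πP = π: π_1 · (1 − 2/13) + π_2 · 11/20 = π_1 ⇒ π_2 · 11/20 = π_1 · 2/13 ⇒ π_2/π_1 = (2/13)/(11/20) = 40/143. Together with π_1 + π_2 = 1:
  π_1 = (11/20)/(2/13 + 11/20) = (11/20)/(183/260) = 143/183,
  π_2 = (2/13)/(2/13 + 11/20) = (2/13)/(183/260) = 40/183.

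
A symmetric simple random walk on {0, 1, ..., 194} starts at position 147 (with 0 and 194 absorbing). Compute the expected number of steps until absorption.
E[τ | X_0 = 147] = 6909

Let v_k = E[τ | X_0 = k]. Boundary: v_0 = v_194 = 0. Recurrence: v_k = 1 + (v_{k-1} + v_{k+1})/2 for 1 ≤ k ≤ 193. The particular solution to v_k − (v_{k-1} + v_{k+1})/2 = 1 is v_k = −k^2. Adding homogeneous solution A + B k and matching boundaries gives v_k = k (194 − k). Substituting k = 147: v_147 = 147 · 47 = 6909.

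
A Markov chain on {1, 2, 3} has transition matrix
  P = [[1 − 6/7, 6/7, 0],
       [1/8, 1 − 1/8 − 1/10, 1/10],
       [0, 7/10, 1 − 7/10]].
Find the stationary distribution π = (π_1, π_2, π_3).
π = (49/433, 336/433, 48/433)

This is a birth-death chain on three states, which satisfies detailed balance: π_1 · P_{12} = π_2 · P_{21} and π_2 · P_{23} = π_3 · P_{32}.
From π_1 · 6/7 = π_2 · 1/8: π_2/π_1 = (6/7)/(1/8) = 48/7.
From π_2 · 1/10 = π_3 · 7/10: π_3/π_2 = (1/10)/(7/10) = 1/7.
Take π_1 proportional to 1; then unnormalized π = (1, 48/7, 48/49). Normalize by dividing by the sum 433/49:
  π = (49/433, 336/433, 48/433).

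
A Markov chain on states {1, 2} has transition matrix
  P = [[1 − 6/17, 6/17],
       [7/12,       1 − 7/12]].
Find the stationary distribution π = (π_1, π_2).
π_1 = 119/191, π_2 = 72/191

Solve πP = π with π_1 + π_2 = 1. From πP = π: π_1 · (1 − 6/17) + π_2 · 7/12 = π_1 ⇒ π_2 · 7/12 = π_1 · 6/17 ⇒ π_2/π_1 = (6/17)/(7/12) = 72/119. Together with π_1 + π_2 = 1:
  π_1 = (7/12)/(6/17 + 7/12) = (7/12)/(191/204) = 119/191,
  π_2 = (6/17)/(6/17 + 7/12) = (6/17)/(191/204) = 72/191.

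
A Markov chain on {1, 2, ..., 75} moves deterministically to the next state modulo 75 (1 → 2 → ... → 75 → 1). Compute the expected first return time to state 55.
E[T_55 | X_0 = 55] = 75

The chain cycles deterministically, so starting at state 55 it returns in exactly 75 steps. Equivalently, the stationary distribution is uniform π_j = 1/75 for every state j, so by Kac's formula E[T_55] = 1/π_55 = 75.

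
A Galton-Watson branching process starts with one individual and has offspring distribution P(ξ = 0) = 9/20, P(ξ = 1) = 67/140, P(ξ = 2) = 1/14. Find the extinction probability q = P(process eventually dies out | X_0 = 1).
q = 1

Mean offspring μ = 0·9/20 + 1·67/140 + 2·1/14 = 87/140 ≤ 1. For μ ≤ 1 with offspring not concentrated at 1, the Galton-Watson process goes extinct almost surely, so q = 1.
(Algebraic check: The pgf is f(s) = 9/20 + 67/140·s + 1/14·s². The extinction probability q is the smallest fixed point of f in [0, 1]. Setting s = f(s):
  1/14·s² + (67/140 − 1)·s + 9/20 = 0
  1/14·s² − (9/20 + 1/14)·s + 9/20 = 0
which factors as (s − 1)·(1/14·s − 9/20) = 0, giving roots s = 1 and s = (9/20)/(1/14) = 63/10. Since 63/10 ≥ 1, the smallest root in [0, 1] is s = 1.)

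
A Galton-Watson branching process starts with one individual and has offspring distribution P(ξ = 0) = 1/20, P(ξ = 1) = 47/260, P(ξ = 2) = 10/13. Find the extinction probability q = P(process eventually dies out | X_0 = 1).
q = 13/200

The pgf is f(s) = 1/20 + 47/260·s + 10/13·s². The extinction probability q is the smallest fixed point of f in [0, 1]. Setting s = f(s):
  10/13·s² + (47/260 − 1)·s + 1/20 = 0
  10/13·s² − (1/20 + 10/13)·s + 1/20 = 0
which factors as (s − 1)·(10/13·s − 1/20) = 0, giving roots s = 1 and s = (1/20)/(10/13) = 13/200.
Mean offspring μ = 47/260 + 2·10/13 = 447/260 > 1 (supercritical), so q < 1. The extinction probability is the smaller root: q = (1/20)/(10/13) = 13/200.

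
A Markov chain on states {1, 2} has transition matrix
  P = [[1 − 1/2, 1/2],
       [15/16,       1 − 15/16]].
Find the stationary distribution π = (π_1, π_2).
π_1 = 15/23, π_2 = 8/23

Solve πP = π with π_1 + π_2 = 1. From πP = π: π_1 · (1 − 1/2) + π_2 · 15/16 = π_1 ⇒ π_2 · 15/16 = π_1 · 1/2 ⇒ π_2/π_1 = (1/2)/(15/16) = 8/15. Together with π_1 + π_2 = 1:
  π_1 = (15/16)/(1/2 + 15/16) = (15/16)/(23/16) = 15/23,
  π_2 = (1/2)/(1/2 + 15/16) = (1/2)/(23/16) = 8/23.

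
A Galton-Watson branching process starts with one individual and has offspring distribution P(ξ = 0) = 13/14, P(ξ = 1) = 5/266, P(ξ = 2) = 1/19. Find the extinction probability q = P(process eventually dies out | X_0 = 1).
q = 1

Mean offspring μ = 0·13/14 + 1·5/266 + 2·1/19 = 33/266 ≤ 1. For μ ≤ 1 with offspring not concentrated at 1, the Galton-Watson process goes extinct almost surely, so q = 1.
(Algebraic check: The pgf is f(s) = 13/14 + 5/266·s + 1/19·s². The extinction probability q is the smallest fixed point of f in [0, 1]. Setting s = f(s):
  1/19·s² + (5/266 − 1)·s + 13/14 = 0
  1/19·s² − (13/14 + 1/19)·s + 13/14 = 0
which factors as (s − 1)·(1/19·s − 13/14) = 0, giving roots s = 1 and s = (13/14)/(1/19) = 247/14. Since 247/14 ≥ 1, the smallest root in [0, 1] is s = 1.)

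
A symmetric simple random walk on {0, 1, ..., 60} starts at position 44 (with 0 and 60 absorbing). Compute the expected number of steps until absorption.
E[τ | X_0 = 44] = 704

Let v_k = E[τ | X_0 = k]. Boundary: v_0 = v_60 = 0. Recurrence: v_k = 1 + (v_{k-1} + v_{k+1})/2 for 1 ≤ k ≤ 59. The particular solution to v_k − (v_{k-1} + v_{k+1})/2 = 1 is v_k = −k^2. Adding homogeneous solution A + B k and matching boundaries gives v_k = k (60 − k). Substituting k = 44: v_44 = 44 · 16 = 704.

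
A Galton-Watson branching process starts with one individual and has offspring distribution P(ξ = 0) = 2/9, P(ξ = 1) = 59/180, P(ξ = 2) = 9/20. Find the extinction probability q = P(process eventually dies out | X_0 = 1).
q = 40/81

The pgf is f(s) = 2/9 + 59/180·s + 9/20·s². The extinction probability q is the smallest fixed point of f in [0, 1]. Setting s = f(s):
  9/20·s² + (59/180 − 1)·s + 2/9 = 0
  9/20·s² − (2/9 + 9/20)·s + 2/9 = 0
which factors as (s − 1)·(9/20·s − 2/9) = 0, giving roots s = 1 and s = (2/9)/(9/20) = 40/81.
Mean offspring μ = 59/180 + 2·9/20 = 221/180 > 1 (supercritical), so q < 1. The extinction probability is the smaller root: q = (2/9)/(9/20) = 40/81.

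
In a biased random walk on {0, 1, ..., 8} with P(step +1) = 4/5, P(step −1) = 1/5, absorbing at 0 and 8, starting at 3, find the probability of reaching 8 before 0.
P(hit 8 before 0) = (1 − (1/4)^3) / (1 − (1/4)^8) = 21504/21845

Let u_k denote P(reach 8 before 0 | start at k). Boundary: u_0 = 0, u_8 = 1. Recurrence: u_k = 4/5·u_{k+1} + 1/5·u_{k-1} for 1 ≤ k ≤ 7. Try u_k = A + B·r^k with r = q/p = (1/5)/(4/5) = 1/4. Substitution satisfies the recurrence; boundary conditions give:
  u_k = (1 − r^k) / (1 − r^N) = (1 − (1/4)^3) / (1 − (1/4)^8) = 21504/21845.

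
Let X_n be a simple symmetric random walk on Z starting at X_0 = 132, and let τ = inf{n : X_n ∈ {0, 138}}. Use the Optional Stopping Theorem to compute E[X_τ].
E[X_τ] = 132

X_n is a martingale and τ is a bounded-mean stopping time (indeed τ is finite a.s. with bounded expectation since the walk is in a bounded region). By the OST, E[X_τ] = E[X_0] = 132. Equivalently: E[X_τ] = 138 · P(hit 138 first) + 0 · P(hit 0 first) = 138 · (132/138) = 132.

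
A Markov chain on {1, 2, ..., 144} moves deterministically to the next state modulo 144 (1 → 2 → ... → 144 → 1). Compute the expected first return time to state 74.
E[T_74 | X_0 = 74] = 144

The chain cycles deterministically, so starting at state 74 it returns in exactly 144 steps. Equivalently, the stationary distribution is uniform π_j = 1/144 for every state j, so by Kac's formula E[T_74] = 1/π_74 = 144.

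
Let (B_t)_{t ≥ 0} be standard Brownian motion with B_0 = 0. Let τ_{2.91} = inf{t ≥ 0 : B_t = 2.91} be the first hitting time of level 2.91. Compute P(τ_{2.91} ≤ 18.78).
P(τ_{2.91} ≤ 18.78) = 2(1 − Φ(2.91/√18.78)) = 2(1 − Φ(0.6715)) ≈ 0.5019

By the reflection principle for standard BM, P(τ_b ≤ t) = 2 · P(B_t ≥ b). Since B_t ~ N(0, t), P(B_t ≥ 2.91) = 1 − Φ(2.91/√t) = 1 − Φ(2.91/√18.78) = 1 − Φ(0.6715) ≈ 0.25095. Doubling: P(τ_{2.91} ≤ 18.78) ≈ 2 · 0.25095 = 0.50190 ≈ 0.5019.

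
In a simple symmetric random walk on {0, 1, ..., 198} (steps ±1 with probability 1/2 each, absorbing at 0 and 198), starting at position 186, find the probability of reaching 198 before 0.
P(hit 198 before 0) = 186/198 = 31/33

Let u_k = P(hit 198 before 0 | start at k). Then u_0 = 0, u_198 = 1, and u_k = u_{k-1}/2 + u_{k+1}/2 for 1 ≤ k ≤ 197. This harmonic recurrence is solved by u_k = k/198, giving u_186 = 186/198 = 31/33.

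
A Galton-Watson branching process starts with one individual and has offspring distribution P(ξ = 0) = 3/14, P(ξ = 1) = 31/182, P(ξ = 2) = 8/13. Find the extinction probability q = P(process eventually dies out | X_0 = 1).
q = 39/112

The pgf is f(s) = 3/14 + 31/182·s + 8/13·s². The extinction probability q is the smallest fixed point of f in [0, 1]. Setting s = f(s):
  8/13·s² + (31/182 − 1)·s + 3/14 = 0
  8/13·s² − (3/14 + 8/13)·s + 3/14 = 0
which factors as (s − 1)·(8/13·s − 3/14) = 0, giving roots s = 1 and s = (3/14)/(8/13) = 39/112.
Mean offspring μ = 31/182 + 2·8/13 = 255/182 > 1 (supercritical), so q < 1. The extinction probability is the smaller root: q = (3/14)/(8/13) = 39/112.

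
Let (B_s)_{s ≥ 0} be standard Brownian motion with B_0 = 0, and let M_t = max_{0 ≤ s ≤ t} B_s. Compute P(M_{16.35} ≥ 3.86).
P(M_{16.35} ≥ 3.86) = 2·P(B_{16.35} ≥ 3.86) = 2(1 − Φ(3.86/√16.35)) ≈ 0.3398

By the reflection principle for Brownian motion, P(M_t ≥ a) = 2 · P(B_t ≥ a) for a ≥ 0. Since B_t ~ N(0, t), P(B_t ≥ 3.86) = 1 − Φ(3.86/√t) = 1 − Φ(3.86/√16.35) = 1 − Φ(0.9546). So
  P(M_{16.35} ≥ 3.86) = 2(1 − Φ(0.9546)) ≈ 0.3398.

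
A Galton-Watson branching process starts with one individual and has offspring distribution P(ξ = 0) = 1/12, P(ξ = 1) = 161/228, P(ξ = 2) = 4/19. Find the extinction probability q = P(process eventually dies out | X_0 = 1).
q = 19/48

The pgf is f(s) = 1/12 + 161/228·s + 4/19·s². The extinction probability q is the smallest fixed point of f in [0, 1]. Setting s = f(s):
  4/19·s² + (161/228 − 1)·s + 1/12 = 0
  4/19·s² − (1/12 + 4/19)·s + 1/12 = 0
which factors as (s − 1)·(4/19·s − 1/12) = 0, giving roots s = 1 and s = (1/12)/(4/19) = 19/48.
Mean offspring μ = 161/228 + 2·4/19 = 257/228 > 1 (supercritical), so q < 1. The extinction probability is the smaller root: q = (1/12)/(4/19) = 19/48.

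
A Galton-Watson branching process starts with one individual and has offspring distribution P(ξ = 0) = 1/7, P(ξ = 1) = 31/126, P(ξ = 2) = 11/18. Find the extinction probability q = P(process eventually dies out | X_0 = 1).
q = 18/77

The pgf is f(s) = 1/7 + 31/126·s + 11/18·s². The extinction probability q is the smallest fixed point of f in [0, 1]. Setting s = f(s):
  11/18·s² + (31/126 − 1)·s + 1/7 = 0
  11/18·s² − (1/7 + 11/18)·s + 1/7 = 0
which factors as (s − 1)·(11/18·s − 1/7) = 0, giving roots s = 1 and s = (1/7)/(11/18) = 18/77.
Mean offspring μ = 31/126 + 2·11/18 = 185/126 > 1 (supercritical), so q < 1. The extinction probability is the smaller root: q = (1/7)/(11/18) = 18/77.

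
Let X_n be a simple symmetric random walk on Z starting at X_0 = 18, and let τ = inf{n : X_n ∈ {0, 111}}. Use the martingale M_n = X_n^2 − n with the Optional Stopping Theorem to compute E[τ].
E[τ] = 1674

M_n = X_n^2 − n is a martingale (since E[X_{n+1}^2 | F_n] = X_n^2 + 1). By OST (τ has finite mean in a bounded region), E[M_τ] = E[M_0] = X_0^2 − 0 = 18^2 = 324. Also E[M_τ] = E[X_τ^2] − E[τ]. The walk exits at 0 or 111, with P(hit 111 first) = 18/111, so E[X_τ^2] = 111^2 · 18/111 + 0 = 1998. Thus E[τ] = E[X_τ^2] − E[M_τ] = 1998 − 324 = 1674 = 18(111 − 18) = 1674.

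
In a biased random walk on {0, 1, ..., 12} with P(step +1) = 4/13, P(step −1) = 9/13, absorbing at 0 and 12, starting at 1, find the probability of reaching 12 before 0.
P(hit 12 before 0) = (1 − (9/4)^1) / (1 − (9/4)^12) = 4194304/56482551853

Let u_k denote P(reach 12 before 0 | start at k). Boundary: u_0 = 0, u_12 = 1. Recurrence: u_k = 4/13·u_{k+1} + 9/13·u_{k-1} for 1 ≤ k ≤ 11. Try u_k = A + B·r^k with r = q/p = (9/13)/(4/13) = 9/4. Substitution satisfies the recurrence; boundary conditions give:
  u_k = (1 − r^k) / (1 − r^N) = (1 − (9/4)^1) / (1 − (9/4)^12) = 4194304/56482551853.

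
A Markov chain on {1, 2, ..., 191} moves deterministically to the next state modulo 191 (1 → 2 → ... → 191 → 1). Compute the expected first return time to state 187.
E[T_187 | X_0 = 187] = 191

The chain cycles deterministically, so starting at state 187 it returns in exactly 191 steps. Equivalently, the stationary distribution is uniform π_j = 1/191 for every state j, so by Kac's formula E[T_187] = 1/π_187 = 191.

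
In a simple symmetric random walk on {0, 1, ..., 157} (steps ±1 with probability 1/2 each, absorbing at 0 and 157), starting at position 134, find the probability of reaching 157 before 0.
P(hit 157 before 0) = 134/157

Let u_k = P(hit 157 before 0 | start at k). Then u_0 = 0, u_157 = 1, and u_k = u_{k-1}/2 + u_{k+1}/2 for 1 ≤ k ≤ 156. This harmonic recurrence is solved by u_k = k/157, giving u_134 = 134/157.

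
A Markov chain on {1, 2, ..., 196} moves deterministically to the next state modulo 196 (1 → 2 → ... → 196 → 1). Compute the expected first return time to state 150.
E[T_150 | X_0 = 150] = 196

The chain cycles deterministically, so starting at state 150 it returns in exactly 196 steps. Equivalently, the stationary distribution is uniform π_j = 1/196 for every state j, so by Kac's formula E[T_150] = 1/π_150 = 196.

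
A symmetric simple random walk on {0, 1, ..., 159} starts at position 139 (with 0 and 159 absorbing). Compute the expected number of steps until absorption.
E[τ | X_0 = 139] = 2780

Let v_k = E[τ | X_0 = k]. Boundary: v_0 = v_159 = 0. Recurrence: v_k = 1 + (v_{k-1} + v_{k+1})/2 for 1 ≤ k ≤ 158. The particular solution to v_k − (v_{k-1} + v_{k+1})/2 = 1 is v_k = −k^2. Adding homogeneous solution A + B k and matching boundaries gives v_k = k (159 − k). Substituting k = 139: v_139 = 139 · 20 = 2780.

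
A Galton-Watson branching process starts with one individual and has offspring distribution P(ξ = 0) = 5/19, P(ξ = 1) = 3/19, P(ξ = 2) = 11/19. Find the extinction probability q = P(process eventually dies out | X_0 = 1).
q = 5/11

The pgf is f(s) = 5/19 + 3/19·s + 11/19·s². The extinction probability q is the smallest fixed point of f in [0, 1]. Setting s = f(s):
  11/19·s² + (3/19 − 1)·s + 5/19 = 0
  11/19·s² − (5/19 + 11/19)·s + 5/19 = 0
which factors as (s − 1)·(11/19·s − 5/19) = 0, giving roots s = 1 and s = (5/19)/(11/19) = 5/11.
Mean offspring μ = 3/19 + 2·11/19 = 25/19 > 1 (supercritical), so q < 1. The extinction probability is the smaller root: q = (5/19)/(11/19) = 5/11.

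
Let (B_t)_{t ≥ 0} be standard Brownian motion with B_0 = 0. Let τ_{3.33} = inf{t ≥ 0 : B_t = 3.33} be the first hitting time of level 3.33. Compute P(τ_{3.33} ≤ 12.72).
P(τ_{3.33} ≤ 12.72) = 2(1 − Φ(3.33/√12.72)) = 2(1 − Φ(0.9337)) ≈ 0.3505

By the reflection principle for standard BM, P(τ_b ≤ t) = 2 · P(B_t ≥ b). Since B_t ~ N(0, t), P(B_t ≥ 3.33) = 1 − Φ(3.33/√t) = 1 − Φ(3.33/√12.72) = 1 − Φ(0.9337) ≈ 0.17523. Doubling: P(τ_{3.33} ≤ 12.72) ≈ 2 · 0.17523 = 0.35046 ≈ 0.3505.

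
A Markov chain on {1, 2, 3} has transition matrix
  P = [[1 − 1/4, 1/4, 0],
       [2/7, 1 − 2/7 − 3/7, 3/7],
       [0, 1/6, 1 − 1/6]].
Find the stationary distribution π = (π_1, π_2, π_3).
π = (8/33, 7/33, 6/11)

This is a birth-death chain on three states, which satisfies detailed balance: π_1 · P_{12} = π_2 · P_{21} and π_2 · P_{23} = π_3 · P_{32}.
From π_1 · 1/4 = π_2 · 2/7: π_2/π_1 = (1/4)/(2/7) = 7/8.
From π_2 · 3/7 = π_3 · 1/6: π_3/π_2 = (3/7)/(1/6) = 18/7.
Take π_1 proportional to 1; then unnormalized π = (1, 7/8, 9/4). Normalize by dividing by the sum 33/8:
  π = (8/33, 7/33, 6/11).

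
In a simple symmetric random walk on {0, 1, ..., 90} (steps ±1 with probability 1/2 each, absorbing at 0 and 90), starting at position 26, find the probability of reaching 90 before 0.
P(hit 90 before 0) = 26/90 = 13/45

Let u_k = P(hit 90 before 0 | start at k). Then u_0 = 0, u_90 = 1, and u_k = u_{k-1}/2 + u_{k+1}/2 for 1 ≤ k ≤ 89. This harmonic recurrence is solved by u_k = k/90, giving u_26 = 26/90 = 13/45.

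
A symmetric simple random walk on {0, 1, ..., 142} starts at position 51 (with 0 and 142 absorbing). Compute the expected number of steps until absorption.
E[τ | X_0 = 51] = 4641

Let v_k = E[τ | X_0 = k]. Boundary: v_0 = v_142 = 0. Recurrence: v_k = 1 + (v_{k-1} + v_{k+1})/2 for 1 ≤ k ≤ 141. The particular solution to v_k − (v_{k-1} + v_{k+1})/2 = 1 is v_k = −k^2. Adding homogeneous solution A + B k and matching boundaries gives v_k = k (142 − k). Substituting k = 51: v_51 = 51 · 91 = 4641.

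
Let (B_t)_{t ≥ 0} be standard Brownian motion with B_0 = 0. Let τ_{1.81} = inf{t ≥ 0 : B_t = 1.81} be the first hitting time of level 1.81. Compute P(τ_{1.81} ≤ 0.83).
P(τ_{1.81} ≤ 0.83) = 2(1 − Φ(1.81/√0.83)) = 2(1 − Φ(1.9867)) ≈ 0.0470

By the reflection principle for standard BM, P(τ_b ≤ t) = 2 · P(B_t ≥ b). Since B_t ~ N(0, t), P(B_t ≥ 1.81) = 1 − Φ(1.81/√t) = 1 − Φ(1.81/√0.83) = 1 − Φ(1.9867) ≈ 0.02348. Doubling: P(τ_{1.81} ≤ 0.83) ≈ 2 · 0.02348 = 0.04696 ≈ 0.0470.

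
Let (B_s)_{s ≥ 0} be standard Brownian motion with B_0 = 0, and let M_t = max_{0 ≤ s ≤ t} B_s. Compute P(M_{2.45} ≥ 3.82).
P(M_{2.45} ≥ 3.82) = 2·P(B_{2.45} ≥ 3.82) = 2(1 − Φ(3.82/√2.45)) ≈ 0.0147

By the reflection principle for Brownian motion, P(M_t ≥ a) = 2 · P(B_t ≥ a) for a ≥ 0. Since B_t ~ N(0, t), P(B_t ≥ 3.82) = 1 − Φ(3.82/√t) = 1 − Φ(3.82/√2.45) = 1 − Φ(2.4405). So
  P(M_{2.45} ≥ 3.82) = 2(1 − Φ(2.4405)) ≈ 0.0147.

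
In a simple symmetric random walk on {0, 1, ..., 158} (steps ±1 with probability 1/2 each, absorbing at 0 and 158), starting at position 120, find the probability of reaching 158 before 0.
P(hit 158 before 0) = 120/158 = 60/79

Let u_k = P(hit 158 before 0 | start at k). Then u_0 = 0, u_158 = 1, and u_k = u_{k-1}/2 + u_{k+1}/2 for 1 ≤ k ≤ 157. This harmonic recurrence is solved by u_k = k/158, giving u_120 = 120/158 = 60/79.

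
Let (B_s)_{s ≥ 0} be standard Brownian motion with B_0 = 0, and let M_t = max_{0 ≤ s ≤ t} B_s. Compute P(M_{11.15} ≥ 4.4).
P(M_{11.15} ≥ 4.4) = 2·P(B_{11.15} ≥ 4.4) = 2(1 − Φ(4.4/√11.15)) ≈ 0.1876

By the reflection principle for Brownian motion, P(M_t ≥ a) = 2 · P(B_t ≥ a) for a ≥ 0. Since B_t ~ N(0, t), P(B_t ≥ 4.4) = 1 − Φ(4.4/√t) = 1 − Φ(4.4/√11.15) = 1 − Φ(1.3177). So
  P(M_{11.15} ≥ 4.4) = 2(1 − Φ(1.3177)) ≈ 0.1876.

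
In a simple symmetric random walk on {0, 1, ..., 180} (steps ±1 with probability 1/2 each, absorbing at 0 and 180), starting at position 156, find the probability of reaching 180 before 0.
P(hit 180 before 0) = 156/180 = 13/15

Let u_k = P(hit 180 before 0 | start at k). Then u_0 = 0, u_180 = 1, and u_k = u_{k-1}/2 + u_{k+1}/2 for 1 ≤ k ≤ 179. This harmonic recurrence is solved by u_k = k/180, giving u_156 = 156/180 = 13/15.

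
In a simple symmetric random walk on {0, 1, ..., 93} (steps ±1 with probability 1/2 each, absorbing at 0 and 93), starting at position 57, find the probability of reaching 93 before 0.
P(hit 93 before 0) = 57/93 = 19/31

Let u_k = P(hit 93 before 0 | start at k). Then u_0 = 0, u_93 = 1, and u_k = u_{k-1}/2 + u_{k+1}/2 for 1 ≤ k ≤ 92. This harmonic recurrence is solved by u_k = k/93, giving u_57 = 57/93 = 19/31.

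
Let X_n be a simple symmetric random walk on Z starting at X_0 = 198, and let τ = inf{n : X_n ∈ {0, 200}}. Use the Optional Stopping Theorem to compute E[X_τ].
E[X_τ] = 198

X_n is a martingale and τ is a bounded-mean stopping time (indeed τ is finite a.s. with bounded expectation since the walk is in a bounded region). By the OST, E[X_τ] = E[X_0] = 198. Equivalently: E[X_τ] = 200 · P(hit 200 first) + 0 · P(hit 0 first) = 200 · (198/200) = 198.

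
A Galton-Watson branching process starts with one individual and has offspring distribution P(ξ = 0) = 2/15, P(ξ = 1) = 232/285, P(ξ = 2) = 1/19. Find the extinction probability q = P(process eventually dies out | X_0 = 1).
q = 1

Mean offspring μ = 0·2/15 + 1·232/285 + 2·1/19 = 262/285 ≤ 1. For μ ≤ 1 with offspring not concentrated at 1, the Galton-Watson process goes extinct almost surely, so q = 1.
(Algebraic check: The pgf is f(s) = 2/15 + 232/285·s + 1/19·s². The extinction probability q is the smallest fixed point of f in [0, 1]. Setting s = f(s):
  1/19·s² + (232/285 − 1)·s + 2/15 = 0
  1/19·s² − (2/15 + 1/19)·s + 2/15 = 0
which factors as (s − 1)·(1/19·s − 2/15) = 0, giving roots s = 1 and s = (2/15)/(1/19) = 38/15. Since 38/15 ≥ 1, the smallest root in [0, 1] is s = 1.)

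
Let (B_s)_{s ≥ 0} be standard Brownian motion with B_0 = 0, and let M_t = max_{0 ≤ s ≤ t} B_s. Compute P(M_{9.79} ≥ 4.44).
P(M_{9.79} ≥ 4.44) = 2·P(B_{9.79} ≥ 4.44) = 2(1 − Φ(4.44/√9.79)) ≈ 0.1559

By the reflection principle for Brownian motion, P(M_t ≥ a) = 2 · P(B_t ≥ a) for a ≥ 0. Since B_t ~ N(0, t), P(B_t ≥ 4.44) = 1 − Φ(4.44/√t) = 1 − Φ(4.44/√9.79) = 1 − Φ(1.4190). So
  P(M_{9.79} ≥ 4.44) = 2(1 − Φ(1.4190)) ≈ 0.1559.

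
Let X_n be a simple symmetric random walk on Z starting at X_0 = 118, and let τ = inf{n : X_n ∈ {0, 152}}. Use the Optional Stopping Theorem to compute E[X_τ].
E[X_τ] = 118

X_n is a martingale and τ is a bounded-mean stopping time (indeed τ is finite a.s. with bounded expectation since the walk is in a bounded region). By the OST, E[X_τ] = E[X_0] = 118. Equivalently: E[X_τ] = 152 · P(hit 152 first) + 0 · P(hit 0 first) = 152 · (118/152) = 118.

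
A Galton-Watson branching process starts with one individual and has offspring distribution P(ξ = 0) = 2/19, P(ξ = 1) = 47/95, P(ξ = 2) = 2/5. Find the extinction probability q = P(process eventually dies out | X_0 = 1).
q = 5/19

The pgf is f(s) = 2/19 + 47/95·s + 2/5·s². The extinction probability q is the smallest fixed point of f in [0, 1]. Setting s = f(s):
  2/5·s² + (47/95 − 1)·s + 2/19 = 0
  2/5·s² − (2/19 + 2/5)·s + 2/19 = 0
which factors as (s − 1)·(2/5·s − 2/19) = 0, giving roots s = 1 and s = (2/19)/(2/5) = 5/19.
Mean offspring μ = 47/95 + 2·2/5 = 123/95 > 1 (supercritical), so q < 1. The extinction probability is the smaller root: q = (2/19)/(2/5) = 5/19.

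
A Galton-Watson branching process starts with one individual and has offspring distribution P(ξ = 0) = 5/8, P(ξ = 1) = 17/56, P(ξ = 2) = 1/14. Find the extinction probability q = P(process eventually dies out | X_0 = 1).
q = 1

Mean offspring μ = 0·5/8 + 1·17/56 + 2·1/14 = 25/56 ≤ 1. For μ ≤ 1 with offspring not concentrated at 1, the Galton-Watson process goes extinct almost surely, so q = 1.
(Algebraic check: The pgf is f(s) = 5/8 + 17/56·s + 1/14·s². The extinction probability q is the smallest fixed point of f in [0, 1]. Setting s = f(s):
  1/14·s² + (17/56 − 1)·s + 5/8 = 0
  1/14·s² − (5/8 + 1/14)·s + 5/8 = 0
which factors as (s − 1)·(1/14·s − 5/8) = 0, giving roots s = 1 and s = (5/8)/(1/14) = 35/4. Since 35/4 ≥ 1, the smallest root in [0, 1] is s = 1.)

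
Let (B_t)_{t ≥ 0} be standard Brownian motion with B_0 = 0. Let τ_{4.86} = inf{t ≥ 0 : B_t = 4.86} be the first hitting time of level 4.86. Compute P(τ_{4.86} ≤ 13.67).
P(τ_{4.86} ≤ 13.67) = 2(1 − Φ(4.86/√13.67)) = 2(1 − Φ(1.3145)) ≈ 0.1887

By the reflection principle for standard BM, P(τ_b ≤ t) = 2 · P(B_t ≥ b). Since B_t ~ N(0, t), P(B_t ≥ 4.86) = 1 − Φ(4.86/√t) = 1 − Φ(4.86/√13.67) = 1 − Φ(1.3145) ≈ 0.09434. Doubling: P(τ_{4.86} ≤ 13.67) ≈ 2 · 0.09434 = 0.18868 ≈ 0.1887.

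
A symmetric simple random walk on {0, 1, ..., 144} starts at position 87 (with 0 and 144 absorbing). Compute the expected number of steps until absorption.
E[τ | X_0 = 87] = 4959

Let v_k = E[τ | X_0 = k]. Boundary: v_0 = v_144 = 0. Recurrence: v_k = 1 + (v_{k-1} + v_{k+1})/2 for 1 ≤ k ≤ 143. The particular solution to v_k − (v_{k-1} + v_{k+1})/2 = 1 is v_k = −k^2. Adding homogeneous solution A + B k and matching boundaries gives v_k = k (144 − k). Substituting k = 87: v_87 = 87 · 57 = 4959.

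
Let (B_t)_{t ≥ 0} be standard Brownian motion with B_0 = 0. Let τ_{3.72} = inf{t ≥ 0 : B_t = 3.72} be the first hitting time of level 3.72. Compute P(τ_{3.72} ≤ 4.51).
P(τ_{3.72} ≤ 4.51) = 2(1 − Φ(3.72/√4.51)) = 2(1 − Φ(1.7517)) ≈ 0.0798

By the reflection principle for standard BM, P(τ_b ≤ t) = 2 · P(B_t ≥ b). Since B_t ~ N(0, t), P(B_t ≥ 3.72) = 1 − Φ(3.72/√t) = 1 − Φ(3.72/√4.51) = 1 − Φ(1.7517) ≈ 0.03991. Doubling: P(τ_{3.72} ≤ 4.51) ≈ 2 · 0.03991 = 0.07982 ≈ 0.0798.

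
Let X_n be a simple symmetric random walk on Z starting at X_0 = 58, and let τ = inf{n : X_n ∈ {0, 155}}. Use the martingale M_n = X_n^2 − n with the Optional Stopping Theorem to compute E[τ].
E[τ] = 5626

M_n = X_n^2 − n is a martingale (since E[X_{n+1}^2 | F_n] = X_n^2 + 1). By OST (τ has finite mean in a bounded region), E[M_τ] = E[M_0] = X_0^2 − 0 = 58^2 = 3364. Also E[M_τ] = E[X_τ^2] − E[τ]. The walk exits at 0 or 155, with P(hit 155 first) = 58/155, so E[X_τ^2] = 155^2 · 58/155 + 0 = 8990. Thus E[τ] = E[X_τ^2] − E[M_τ] = 8990 − 3364 = 5626 = 58(155 − 58) = 5626.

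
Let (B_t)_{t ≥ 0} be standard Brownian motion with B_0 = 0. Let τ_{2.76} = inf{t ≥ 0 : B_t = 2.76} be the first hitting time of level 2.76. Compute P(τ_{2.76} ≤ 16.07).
P(τ_{2.76} ≤ 16.07) = 2(1 − Φ(2.76/√16.07)) = 2(1 − Φ(0.6885)) ≈ 0.4911

By the reflection principle for standard BM, P(τ_b ≤ t) = 2 · P(B_t ≥ b). Since B_t ~ N(0, t), P(B_t ≥ 2.76) = 1 − Φ(2.76/√t) = 1 − Φ(2.76/√16.07) = 1 − Φ(0.6885) ≈ 0.24557. Doubling: P(τ_{2.76} ≤ 16.07) ≈ 2 · 0.24557 = 0.49114 ≈ 0.4911.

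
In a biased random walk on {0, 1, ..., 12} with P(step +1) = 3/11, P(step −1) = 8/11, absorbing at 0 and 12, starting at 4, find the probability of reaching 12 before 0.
P(hit 12 before 0) = (1 − (8/3)^4) / (1 − (8/3)^12) = 6561/17115553

Let u_k denote P(reach 12 before 0 | start at k). Boundary: u_0 = 0, u_12 = 1. Recurrence: u_k = 3/11·u_{k+1} + 8/11·u_{k-1} for 1 ≤ k ≤ 11. Try u_k = A + B·r^k with r = q/p = (8/11)/(3/11) = 8/3. Substitution satisfies the recurrence; boundary conditions give:
  u_k = (1 − r^k) / (1 − r^N) = (1 − (8/3)^4) / (1 − (8/3)^12) = 6561/17115553.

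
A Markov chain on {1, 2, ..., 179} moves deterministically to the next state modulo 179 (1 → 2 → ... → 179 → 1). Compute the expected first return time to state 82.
E[T_82 | X_0 = 82] = 179

The chain cycles deterministically, so starting at state 82 it returns in exactly 179 steps. Equivalently, the stationary distribution is uniform π_j = 1/179 for every state j, so by Kac's formula E[T_82] = 1/π_82 = 179.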